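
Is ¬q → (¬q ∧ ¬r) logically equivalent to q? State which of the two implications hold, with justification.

Converse. Assume the antecedent. If r is true, the antecedent forces (r = T, q = T), and ¬q → (¬q ∧ ¬r) holds there. If r is false, ¬q → (¬q ∧ ¬r) reduces to true regardless of the other variables. Either way ¬q → (¬q ∧ ¬r) holds.

Forward direction. This fails. Under r = F, q = F, the left side is true but the right side is false.

Not equivalent: only (⇐) holds.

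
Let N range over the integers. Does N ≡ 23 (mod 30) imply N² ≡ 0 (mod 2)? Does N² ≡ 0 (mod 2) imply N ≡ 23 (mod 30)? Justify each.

(⟹) This fails: take N = 23. Then 23 ≡ 23 (mod 30), but 23² = 529 ≡ 1 (mod 2), not 0.

(⟸) This fails: take N = 0. Then 0² = 0 ≡ 0 (mod 2), yet 0 ≡ 0 (mod 30), not 23.

Both directions fail.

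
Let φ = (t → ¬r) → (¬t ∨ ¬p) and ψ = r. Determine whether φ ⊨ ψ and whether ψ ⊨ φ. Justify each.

Only the reverse direction holds.

(←) Assume the antecedent. If t is true, the antecedent forces (t = T, p = F, r = T) or (t = T, p = T, r = T), and (t → ¬r) → (¬t ∨ ¬p) holds there. If t is false, (t → ¬r) → (¬t ∨ ¬p) reduces to true regardless of the other variables. Either way (t → ¬r) → (¬t ∨ ¬p) holds.

(→) This fails. Under t = F, p = F, r = F, the left side is true but the right side is false.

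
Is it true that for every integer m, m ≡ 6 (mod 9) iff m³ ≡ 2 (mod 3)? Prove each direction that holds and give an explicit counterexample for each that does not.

Neither implication holds.

Forward direction. This fails: take m = 6. Then 6 ≡ 6 (mod 9), but 6³ = 216 ≡ 0 (mod 3), not 2.

Converse. This fails: take m = 2. Then 2³ = 8 ≡ 2 (mod 3), yet 2 ≡ 2 (mod 9), not 6.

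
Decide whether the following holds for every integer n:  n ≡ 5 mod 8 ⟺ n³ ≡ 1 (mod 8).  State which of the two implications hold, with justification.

(⇒) fails and (⇐) fails.

(⟹) This fails: take n = 5. Then 5 ≡ 5 (mod 8), but 5³ = 125 ≡ 5 (mod 8), not 1.

(⟸) This fails: take n = 1. Then 1³ = 1 ≡ 1 (mod 8), yet 1 ≡ 1 (mod 8), not 5.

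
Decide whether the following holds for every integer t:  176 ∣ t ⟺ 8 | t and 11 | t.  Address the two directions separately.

(→) If 176 ∣ t, write t = 176q. Since 176 = 22·8, t = 8·(22q), so 8 ∣ t; and since 176 = 16·11, t = 11·(16q), so 11 ∣ t.

(←) This fails: take t = 88. Both 8 ∣ 88 and 11 ∣ 88, yet 88 is not a multiple of 176 (since 88 = 0·176 + 88), so 176 ∤ 88.

Only the forward implication holds.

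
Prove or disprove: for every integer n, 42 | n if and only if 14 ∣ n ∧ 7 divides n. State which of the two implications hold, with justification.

(⇒) If 42 ∣ n, write n = 42q. Since 42 = 3·14, n = 14·(3q), so 14 ∣ n; and since 42 = 6·7, n = 7·(6q), so 7 ∣ n.

(⇐) This fails: take n = 14. Both 14 ∣ 14 and 7 ∣ 14, yet 14 is not a multiple of 42 (since 14 = 0·42 + 14), so 42 ∤ 14.

Only the forward direction holds.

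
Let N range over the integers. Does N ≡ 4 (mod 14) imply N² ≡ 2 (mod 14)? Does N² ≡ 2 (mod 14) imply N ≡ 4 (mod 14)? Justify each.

Not equivalent: only (⇒) holds.

(⟹) Suppose N ≡ 4 (mod 14). Write N = 14j + 4. Then (14j + 4)² = 196j² + 112j + 16 = 14(14j² + 8j + 1) + 2, so N² ≡ 2 (mod 14).

(⟸) This fails: take N = 10. Then 10² = 100 ≡ 2 (mod 14), yet 10 ≡ 10 (mod 14), not 4.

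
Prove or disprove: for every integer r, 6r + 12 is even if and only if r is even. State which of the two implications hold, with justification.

(⇒) This fails: take r = 3. Then 6r + 12 = 30, which is even, yet r = 3 is odd, not even.

(⇐) Suppose r is even. Since 6 is even, 6r is even for every r, so 6r + 12 has the same parity as 12, which is even. Hence 6r + 12 is even.

Not equivalent: only (⇐) holds.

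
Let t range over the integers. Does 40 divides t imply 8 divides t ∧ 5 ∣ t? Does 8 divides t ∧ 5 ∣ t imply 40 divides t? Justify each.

The biconditional holds.

(→) If 40 ∣ t, write t = 40q. Since 40 = 5·8, t = 8·(5q), so 8 ∣ t; and since 40 = 8·5, t = 5·(8q), so 5 ∣ t.

(←) Suppose 8 ∣ t and 5 ∣ t. Any common multiple of 8 and 5 is a multiple of their lcm; here gcd(8, 5) = 1, so lcm(8, 5) = 8·5 = 40, so 40 ∣ t.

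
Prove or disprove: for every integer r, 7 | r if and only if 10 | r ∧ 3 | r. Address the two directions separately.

[⇒] This fails: take r = 7. Certainly 7 ∣ 7, but 10 ∤ 7.

[⇐] This fails: take r = 30. Both 10 ∣ 30 and 3 ∣ 30, yet 30 is not a multiple of 7 (since 30 = 4·7 + 2), so 7 ∤ 30.

Neither direction holds.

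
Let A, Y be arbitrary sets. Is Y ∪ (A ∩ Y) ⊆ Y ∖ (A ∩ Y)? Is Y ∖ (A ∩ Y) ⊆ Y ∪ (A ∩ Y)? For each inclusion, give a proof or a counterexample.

Only the reverse inclusion holds.

(⊇) Let x ∈ Y ∖ (A ∩ Y). Then x ∈ Y and x ∉ A, from which x ∈ Y ∪ (A ∩ Y).

(⊆) This inclusion fails. Take A = {1}, Y = {1}; then 1 ∈ Y ∪ (A ∩ Y) but 1 ∉ Y ∖ (A ∩ Y).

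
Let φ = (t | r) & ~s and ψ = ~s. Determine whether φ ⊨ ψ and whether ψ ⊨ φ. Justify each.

(⇒) Assume the antecedent. If r is true, the antecedent forces (r = T, s = F, t = F) or (r = T, s = F, t = T), and ~s holds there. If r is false, the antecedent forces (r = F, s = F, t = T), and ~s holds there. Either way ~s holds.

(⇐) This fails. Under r = F, s = F, t = F, the left side is false but the right side is true.

Only the forward direction holds.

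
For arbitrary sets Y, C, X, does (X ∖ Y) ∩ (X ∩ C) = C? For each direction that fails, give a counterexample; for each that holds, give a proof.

Only the forward inclusion holds.

Forward inclusion. Let x ∈ (X ∖ Y) ∩ (X ∩ C). Then x ∈ C ∩ X and x ∉ Y, from which x ∈ C.

Reverse inclusion. This inclusion fails. Take Y = ∅, C = {1}, X = ∅; then 1 ∈ C but 1 ∉ (X ∖ Y) ∩ (X ∩ C).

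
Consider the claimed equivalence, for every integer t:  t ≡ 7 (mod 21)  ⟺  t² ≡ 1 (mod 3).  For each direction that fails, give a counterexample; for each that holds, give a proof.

Only the forward direction holds.

(⇐) This fails: take t = 1. Then 1² = 1 ≡ 1 (mod 3), yet 1 ≡ 1 (mod 21), not 7.

(⇒) Suppose t ≡ 7 (mod 21). Then t² ≡ 7² = 49 (mod 21), and since 3 ∣ 21, also t² ≡ 1 (mod 3).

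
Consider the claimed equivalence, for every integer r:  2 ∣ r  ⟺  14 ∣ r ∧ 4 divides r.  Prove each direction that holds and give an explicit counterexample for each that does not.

Not equivalent: only (⇐) holds.

[⇐] Suppose 14 ∣ r and 4 ∣ r. Any common multiple of 14 and 4 is a multiple of their lcm; here lcm(14, 4) = 14·4/gcd(14, 4) = 56/2 = 28, so 28 ∣ r. Since 2 ∣ 28, it follows that 2 ∣ r.

[⇒] This fails: take r = 2. Certainly 2 ∣ 2, but 14 ∤ 2.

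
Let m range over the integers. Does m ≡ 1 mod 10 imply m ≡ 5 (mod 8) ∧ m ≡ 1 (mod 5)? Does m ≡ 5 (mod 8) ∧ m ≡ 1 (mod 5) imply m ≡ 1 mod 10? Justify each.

[⇒] This fails: m = 1 gives 1 ≡ 1 (mod 10) but 1 ≡ 1 (mod 8), so the conjunction on the right does not hold.

[⇐] Conversely, if m ≡ 5 (mod 8) and m ≡ 1 (mod 5), then by the Chinese remainder theorem m ≡ 21 (mod 40). Since 21 ≡ 1 (mod 10) and 10 ∣ 40, we get m ≡ 1 (mod 10).

The forward direction fails; the converse holds.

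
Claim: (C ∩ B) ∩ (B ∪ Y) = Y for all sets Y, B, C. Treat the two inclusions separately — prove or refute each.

Forward inclusion. This inclusion fails. Take Y = ∅, B = {1}, C = {1}; then 1 ∈ (C ∩ B) ∩ (B ∪ Y) but 1 ∉ Y.

Reverse inclusion. This inclusion fails. Take Y = {1}, B = ∅, C = ∅; then 1 ∈ Y but 1 ∉ (C ∩ B) ∩ (B ∪ Y).

Neither inclusion holds.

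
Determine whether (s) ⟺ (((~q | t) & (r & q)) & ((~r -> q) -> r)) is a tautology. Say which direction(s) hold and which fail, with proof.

Both directions fail.

(⇒) This fails. Under q = F, t = F, s = T, r = F, the left side is true but the right side is false.

(⇐) This fails. Under q = T, t = T, s = F, r = T, the left side is false but the right side is true.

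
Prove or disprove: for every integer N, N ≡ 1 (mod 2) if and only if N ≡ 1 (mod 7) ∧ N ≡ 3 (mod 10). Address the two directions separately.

Only the reverse direction holds.

(⇐) If N ≡ 1 (mod 7) and N ≡ 3 (mod 10), then by the Chinese remainder theorem N ≡ 43 (mod 70). Since 43 ≡ 1 (mod 2) and 2 ∣ 70, we get N ≡ 1 (mod 2).

(⇒) This fails: N = 1 gives 1 ≡ 1 (mod 2) but 1 ≡ 1 (mod 10), so the conjunction on the right does not hold.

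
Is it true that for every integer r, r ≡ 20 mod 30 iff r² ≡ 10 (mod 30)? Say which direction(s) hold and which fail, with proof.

(⟹) Suppose r ≡ 20 mod 30. Write r = 30j + 20. Then (30j + 20)² = 900j² + 1200j + 400 = 30(30j² + 40j + 13) + 10, so r² ≡ 10 (mod 30).

(⟸) This fails: take r = 10. Then 10² = 100 ≡ 10 (mod 30), yet 10 ≡ 10 (mod 30), not 20.

The forward direction holds; the converse fails.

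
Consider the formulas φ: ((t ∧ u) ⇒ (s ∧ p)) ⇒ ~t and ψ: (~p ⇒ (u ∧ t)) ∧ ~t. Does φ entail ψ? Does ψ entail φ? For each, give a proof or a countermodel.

Forward direction. This fails. Under t = F, p = F, s = F, u = F, the left side is true but the right side is false.

Converse. Assume the antecedent. If t is true, the antecedent cannot hold. If t is false, ((t ∧ u) ⇒ (s ∧ p)) ⇒ ~t reduces to true regardless of the other variables. Either way ((t ∧ u) ⇒ (s ∧ p)) ⇒ ~t holds.

Only the reverse direction holds.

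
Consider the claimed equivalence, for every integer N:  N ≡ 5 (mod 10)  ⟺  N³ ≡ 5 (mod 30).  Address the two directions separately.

[⇒] This fails: take N = 15. Then 15 ≡ 5 (mod 10), but 15³ = 3375 ≡ 15 (mod 30), not 5.

[⇐] Conversely, the residues r modulo 30 with r³ ≡ 5 (mod 30) are exactly {5}, and each is ≡ 5 (mod 10).

(⇒) fails; (⇐) holds.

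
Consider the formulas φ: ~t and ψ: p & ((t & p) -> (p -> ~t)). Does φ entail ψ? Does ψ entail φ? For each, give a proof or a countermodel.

Only the reverse direction holds.

Converse. Assume the antecedent. If p is true, the antecedent forces (p = T, t = F), and ~t holds there. If p is false, the antecedent cannot hold. Either way ~t holds.

Forward direction. This fails. Under p = F, t = F, the left side is true but the right side is false.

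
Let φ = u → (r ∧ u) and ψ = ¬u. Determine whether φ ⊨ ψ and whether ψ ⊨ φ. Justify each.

Only the reverse direction holds.

(⇒) This fails. Under u = T, r = T, the left side is true but the right side is false.

(⇐) Assume the antecedent. If u is true, the antecedent cannot hold. If u is false, u → (r ∧ u) reduces to true regardless of the other variables. Either way u → (r ∧ u) holds.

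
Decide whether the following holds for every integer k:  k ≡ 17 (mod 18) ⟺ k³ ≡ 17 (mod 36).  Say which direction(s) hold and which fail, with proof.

Neither implication holds.

Forward direction. This fails: take k = 35. Then 35 ≡ 17 (mod 18), but 35³ = 42875 ≡ 35 (mod 36), not 17.

Converse. This fails: take k = 5. Then 5³ = 125 ≡ 17 (mod 36), yet 5 ≡ 5 (mod 18), not 17.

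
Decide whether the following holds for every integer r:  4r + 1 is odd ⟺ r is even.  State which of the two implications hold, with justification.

(⇒) fails; (⇐) holds.

(⟸) Suppose r is even. Since 4 is even, 4r is even for every r, so 4r + 1 has the same parity as 1, which is odd. Hence 4r + 1 is odd.

(⟹) This fails: take r = 5. Then 4r + 1 = 21, which is odd, yet r = 5 is odd, not even.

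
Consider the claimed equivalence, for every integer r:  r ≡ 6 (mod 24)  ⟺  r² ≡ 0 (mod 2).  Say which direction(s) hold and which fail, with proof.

(⇒) holds; (⇐) fails.

[⇒] Suppose r ≡ 6 (mod 24). Then r² ≡ 6² = 36 (mod 24), and since 2 ∣ 24, also r² ≡ 0 (mod 2).

[⇐] This fails: take r = 0. Then 0² = 0 ≡ 0 (mod 2), yet 0 ≡ 0 (mod 24), not 6.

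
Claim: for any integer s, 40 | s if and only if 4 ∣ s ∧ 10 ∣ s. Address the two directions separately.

Forward direction. If 40 ∣ s, write s = 40q. Since 40 = 10·4, s = 4·(10q), so 4 ∣ s; and since 40 = 4·10, s = 10·(4q), so 10 ∣ s.

Converse. This fails: take s = 20. Both 4 ∣ 20 and 10 ∣ 20, yet 20 is not a multiple of 40 (since 20 = 0·40 + 20), so 40 ∤ 20.

Only the forward implication holds.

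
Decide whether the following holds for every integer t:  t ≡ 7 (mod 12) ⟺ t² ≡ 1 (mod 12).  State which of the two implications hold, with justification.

(←) This fails: take t = 1. Then 1² = 1 ≡ 1 (mod 12), yet 1 ≡ 1 (mod 12), not 7.

(→) Suppose t ≡ 7 (mod 12). Write t = 12j + 7. Then (12j + 7)² = 144j² + 168j + 49 = 12(12j² + 14j + 4) + 1, so t² ≡ 1 (mod 12).

Only the forward direction holds.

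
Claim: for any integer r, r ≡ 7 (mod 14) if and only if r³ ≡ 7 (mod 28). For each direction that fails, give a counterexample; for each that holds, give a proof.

(→) This fails: take r = 21. Then 21 ≡ 7 (mod 14), but 21³ = 9261 ≡ 21 (mod 28), not 7.

(←) Conversely, the residues r modulo 28 with r³ ≡ 7 (mod 28) are exactly {7}, and each is ≡ 7 (mod 14).

Only the reverse direction holds.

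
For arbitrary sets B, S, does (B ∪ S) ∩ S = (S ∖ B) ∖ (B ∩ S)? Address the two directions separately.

(⊆) fails; (⊇) holds.

(⊆) This inclusion fails. Take B = {1}, S = {1}; then 1 ∈ (B ∪ S) ∩ S but 1 ∉ (S ∖ B) ∖ (B ∩ S).

(⊇) Let x ∈ (S ∖ B) ∖ (B ∩ S). Then x ∈ S and x ∉ B, from which x ∈ (B ∪ S) ∩ S.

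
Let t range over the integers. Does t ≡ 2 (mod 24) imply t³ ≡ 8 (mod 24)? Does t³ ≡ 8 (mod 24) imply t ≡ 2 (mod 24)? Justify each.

Forward direction. Suppose t ≡ 2 (mod 24). Write t = 24j + 2. Then (24j + 2)³ = 13824j³ + 3456j² + 288j + 8 = 24(576j³ + 144j² + 12j) + 8, so t³ ≡ 8 (mod 24).

Converse. This fails: take t = 8. Then 8³ = 512 ≡ 8 (mod 24), yet 8 ≡ 8 (mod 24), not 2.

Only the forward implication holds.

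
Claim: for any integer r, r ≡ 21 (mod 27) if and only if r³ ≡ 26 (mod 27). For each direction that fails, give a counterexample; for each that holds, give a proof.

(⟹) This fails: take r = 21. Then 21 ≡ 21 (mod 27), but 21³ = 9261 ≡ 0 (mod 27), not 26.

(⟸) This fails: take r = 8. Then 8³ = 512 ≡ 26 (mod 27), yet 8 ≡ 8 (mod 27), not 21.

(⇒) fails and (⇐) fails.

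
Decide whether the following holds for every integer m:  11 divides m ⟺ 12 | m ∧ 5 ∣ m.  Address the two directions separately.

Both directions fail.

Forward direction. This fails: take m = 11. Certainly 11 ∣ 11, but 12 ∤ 11.

Converse. This fails: take m = 60. Both 12 ∣ 60 and 5 ∣ 60, yet 60 is not a multiple of 11 (since 60 = 5·11 + 5), so 11 ∤ 60.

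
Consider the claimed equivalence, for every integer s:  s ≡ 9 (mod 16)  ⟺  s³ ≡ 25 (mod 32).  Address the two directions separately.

(→) This fails: take s = 25. Then 25 ≡ 9 (mod 16), but 25³ = 15625 ≡ 9 (mod 32), not 25.

(←) Conversely, the residues r modulo 32 with r³ ≡ 25 (mod 32) are exactly {9}, and each is ≡ 9 (mod 16).

(⇒) fails; (⇐) holds.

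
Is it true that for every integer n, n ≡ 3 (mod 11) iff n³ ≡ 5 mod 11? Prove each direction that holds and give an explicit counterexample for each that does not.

Forward direction. Suppose n ≡ 3 (mod 11). Write n = 11j + 3. Then (11j + 3)³ = 1331j³ + 1089j² + 297j + 27 = 11(121j³ + 99j² + 27j + 2) + 5, so n³ ≡ 5 (mod 11).

Converse. For the converse, argue contrapositively. If n ≢ 3 (mod 11), then n is congruent to one of 0, 1, 2, 4, 5, 6, 7, 8, 9, 10 modulo 11, and these give n³ ≡ 0, 1, 8, 9, 4, 7, 2, 6, 3, 10 respectively — never 5.

Both directions hold.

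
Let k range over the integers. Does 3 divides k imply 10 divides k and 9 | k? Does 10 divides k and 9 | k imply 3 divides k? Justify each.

(⇒) This fails: take k = 3. Certainly 3 ∣ 3, but 10 ∤ 3.

(⇐) Suppose 10 ∣ k and 9 ∣ k. Any common multiple of 10 and 9 is a multiple of their lcm; here gcd(10, 9) = 1, so lcm(10, 9) = 10·9 = 90, so 90 ∣ k. Since 3 ∣ 90, it follows that 3 ∣ k.

Only the reverse direction holds.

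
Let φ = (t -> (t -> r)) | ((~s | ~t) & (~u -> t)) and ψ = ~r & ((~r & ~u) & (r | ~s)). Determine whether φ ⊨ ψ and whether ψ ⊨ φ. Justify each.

(⇐) Assume the antecedent. If t is true, the antecedent forces (t = T, r = F, s = F, u = F), and the consequent holds there. If t is false, the consequent reduces to true regardless of the other variables. Either way the consequent holds.

(⇒) This fails. Under t = F, r = T, s = F, u = F, the left side is true but the right side is false.

Only the converse holds.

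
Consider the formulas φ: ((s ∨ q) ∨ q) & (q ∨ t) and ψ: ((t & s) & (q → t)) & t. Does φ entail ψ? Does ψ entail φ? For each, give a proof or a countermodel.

(⟸) Assume the antecedent. If s is true, the antecedent forces (s = T, q = F, t = T) or (s = T, q = T, t = T), and ((s ∨ q) ∨ q) & (q ∨ t) holds there. If s is false, the antecedent cannot hold. Either way ((s ∨ q) ∨ q) & (q ∨ t) holds.

(⟹) This fails. Under s = F, q = T, t = F, the left side is true but the right side is false.

(⇒) fails; (⇐) holds.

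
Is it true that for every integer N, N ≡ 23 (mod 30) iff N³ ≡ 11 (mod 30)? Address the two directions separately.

(⟹) This fails: take N = 23. Then 23 ≡ 23 (mod 30), but 23³ = 12167 ≡ 17 (mod 30), not 11.

(⟸) This fails: take N = 11. Then 11³ = 1331 ≡ 11 (mod 30), yet 11 ≡ 11 (mod 30), not 23.

(⇒) fails and (⇐) fails.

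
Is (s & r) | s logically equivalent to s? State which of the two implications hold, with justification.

[⇒] Assume the antecedent. If r is true, the antecedent forces (r = T, s = T), and s holds there. If r is false, the antecedent forces (r = F, s = T), and s holds there. Either way s holds.

[⇐] Assume the antecedent. If r is true, the antecedent forces (r = T, s = T), and (s & r) | s holds there. If r is false, the antecedent forces (r = F, s = T), and (s & r) | s holds there. Either way (s & r) | s holds.

The biconditional holds.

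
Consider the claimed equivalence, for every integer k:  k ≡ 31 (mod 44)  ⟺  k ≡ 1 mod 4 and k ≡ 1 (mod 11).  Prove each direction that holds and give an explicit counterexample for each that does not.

Both directions fail.

(⇒) This fails: k = 31 gives 31 ≡ 31 (mod 44) but 31 ≡ 3 (mod 4), so the conjunction on the right does not hold.

(⇐) This fails: k = 1 satisfies both congruences on the right (1 ≡ 1 mod 4 and 1 ≡ 1 mod 11) yet 1 ≡ 1 (mod 44), not 31.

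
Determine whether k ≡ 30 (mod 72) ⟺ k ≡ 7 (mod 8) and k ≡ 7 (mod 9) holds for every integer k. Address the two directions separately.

(⟹) This fails: k = 30 gives 30 ≡ 30 (mod 72) but 30 ≡ 6 (mod 8), so the conjunction on the right does not hold.

(⟸) This fails: k = 7 satisfies both congruences on the right (7 ≡ 7 mod 8 and 7 ≡ 7 mod 9) yet 7 ≡ 7 (mod 72), not 30.

Neither direction holds.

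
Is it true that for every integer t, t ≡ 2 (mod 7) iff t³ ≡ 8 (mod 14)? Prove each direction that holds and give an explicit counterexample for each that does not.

(⇒) fails and (⇐) fails.

(⟹) This fails: take t = 9. Then 9 ≡ 2 (mod 7), but 9³ = 729 ≡ 1 (mod 14), not 8.

(⟸) This fails: take t = 4. Then 4³ = 64 ≡ 8 (mod 14), yet 4 ≡ 4 (mod 7), not 2.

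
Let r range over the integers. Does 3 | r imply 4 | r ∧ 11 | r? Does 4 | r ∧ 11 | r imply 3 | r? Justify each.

Neither direction holds.

[⇒] This fails: take r = 3. Certainly 3 ∣ 3, but 4 ∤ 3.

[⇐] This fails: take r = 44. Both 4 ∣ 44 and 11 ∣ 44, yet 44 is not a multiple of 3 (since 44 = 14·3 + 2), so 3 ∤ 44.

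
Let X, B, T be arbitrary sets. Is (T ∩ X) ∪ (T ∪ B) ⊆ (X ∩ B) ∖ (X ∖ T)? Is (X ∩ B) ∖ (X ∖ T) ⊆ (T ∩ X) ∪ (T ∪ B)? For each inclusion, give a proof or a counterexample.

Only the reverse inclusion holds.

Reverse inclusion. Let x ∈ (X ∩ B) ∖ (X ∖ T). Then x ∈ X ∩ B ∩ T, from which x ∈ (T ∩ X) ∪ (T ∪ B).

Forward inclusion. This inclusion fails. Take X = ∅, B = {1}, T = ∅; then 1 ∈ (T ∩ X) ∪ (T ∪ B) but 1 ∉ (X ∩ B) ∖ (X ∖ T).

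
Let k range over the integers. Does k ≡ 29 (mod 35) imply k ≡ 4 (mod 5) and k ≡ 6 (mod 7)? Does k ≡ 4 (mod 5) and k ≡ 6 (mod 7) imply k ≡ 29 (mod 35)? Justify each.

Neither implication holds.

[⇒] This fails: k = 29 gives 29 ≡ 29 (mod 35) but 29 ≡ 1 (mod 7), so the conjunction on the right does not hold.

[⇐] This fails: k = 34 satisfies both congruences on the right (34 ≡ 4 mod 5 and 34 ≡ 6 mod 7) yet 34 ≡ 34 (mod 35), not 29.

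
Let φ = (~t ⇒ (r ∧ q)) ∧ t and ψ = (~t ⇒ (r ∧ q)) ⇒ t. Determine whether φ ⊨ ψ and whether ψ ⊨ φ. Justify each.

Converse. This fails. Under q = F, r = F, t = F, the left side is false but the right side is true.

Forward direction. Assume the antecedent. If q is true, the antecedent forces (q = T, r = F, t = T) or (q = T, r = T, t = T), and (~t ⇒ (r ∧ q)) ⇒ t holds there. If q is false, (~t ⇒ (r ∧ q)) ⇒ t reduces to true regardless of the other variables. Either way (~t ⇒ (r ∧ q)) ⇒ t holds.

Not equivalent: only (⇒) holds.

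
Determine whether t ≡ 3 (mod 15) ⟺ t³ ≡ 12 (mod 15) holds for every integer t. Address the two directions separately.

[⇒] Suppose t ≡ 3 (mod 15). Write t = 15j + 3. Then (15j + 3)³ = 3375j³ + 2025j² + 405j + 27 = 15(225j³ + 135j² + 27j + 1) + 12, so t³ ≡ 12 (mod 15).

[⇐] Conversely, suppose t³ ≡ 12 (mod 15). The only residue r in {0, …, 14} with r³ ≡ 12 (mod 15) is r = 3, so t ≡ 3 (mod 15).

Both implications hold.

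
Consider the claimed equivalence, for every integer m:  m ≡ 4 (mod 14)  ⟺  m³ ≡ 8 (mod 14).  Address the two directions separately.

(⇒) holds; (⇐) fails.

[⇐] This fails: take m = 2. Then 2³ = 8 ≡ 8 (mod 14), yet 2 ≡ 2 (mod 14), not 4.

[⇒] Suppose m ≡ 4 (mod 14). Write m = 14j + 4. Then (14j + 4)³ = 2744j³ + 2352j² + 672j + 64 = 14(196j³ + 168j² + 48j + 4) + 8, so m³ ≡ 8 (mod 14).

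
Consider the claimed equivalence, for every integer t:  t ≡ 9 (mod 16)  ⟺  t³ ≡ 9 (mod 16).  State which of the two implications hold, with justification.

[⇒] Suppose t ≡ 9 (mod 16). Write t = 16j + 9. Then (16j + 9)³ = 4096j³ + 6912j² + 3888j + 729 = 16(256j³ + 432j² + 243j + 45) + 9, so t³ ≡ 9 (mod 16).

[⇐] Conversely, suppose t³ ≡ 9 (mod 16). The only residue r in {0, …, 15} with r³ ≡ 9 (mod 16) is r = 9, so t ≡ 9 (mod 16).

Both implications hold.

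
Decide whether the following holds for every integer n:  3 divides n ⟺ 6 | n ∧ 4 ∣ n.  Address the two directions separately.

Forward direction. This fails: take n = 3. Certainly 3 ∣ 3, but 6 ∤ 3.

Converse. Suppose 6 ∣ n and 4 ∣ n. Any common multiple of 6 and 4 is a multiple of their lcm; here lcm(6, 4) = 6·4/gcd(6, 4) = 24/2 = 12, so 12 ∣ n. Since 3 ∣ 12, it follows that 3 ∣ n.

Not equivalent: only (⇐) holds.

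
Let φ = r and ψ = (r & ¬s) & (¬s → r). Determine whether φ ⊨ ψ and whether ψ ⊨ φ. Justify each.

(⇒) This fails. Under s = T, r = T, the left side is true but the right side is false.

(⇐) Assume the antecedent. If s is true, the antecedent cannot hold. If s is false, the antecedent forces (s = F, r = T), and r holds there. Either way r holds.

The forward direction fails; the converse holds.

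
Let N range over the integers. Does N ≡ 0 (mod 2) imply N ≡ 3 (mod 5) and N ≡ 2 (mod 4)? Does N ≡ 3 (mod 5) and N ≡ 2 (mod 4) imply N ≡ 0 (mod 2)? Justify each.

(→) This fails: N = 0 gives 0 ≡ 0 (mod 2) but 0 ≡ 0 (mod 5), so the conjunction on the right does not hold.

(←) Conversely, if N ≡ 3 (mod 5) and N ≡ 2 (mod 4), then by the Chinese remainder theorem N ≡ 18 (mod 20). Since 18 ≡ 0 (mod 2) and 2 ∣ 20, we get N ≡ 0 (mod 2).

The forward direction fails; the converse holds.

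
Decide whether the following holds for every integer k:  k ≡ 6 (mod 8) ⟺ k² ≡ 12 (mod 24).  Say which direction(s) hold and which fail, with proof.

(⇒) This fails: take k = 14. Then 14 ≡ 6 (mod 8), but 14² = 196 ≡ 4 (mod 24), not 12.

(⇐) This fails: take k = 18. Then 18² = 324 ≡ 12 (mod 24), yet 18 ≡ 2 (mod 8), not 6.

Neither direction holds.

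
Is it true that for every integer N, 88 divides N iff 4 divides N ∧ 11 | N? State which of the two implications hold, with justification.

(⟹) If 88 ∣ N, write N = 88q. Since 88 = 22·4, N = 4·(22q), so 4 ∣ N; and since 88 = 8·11, N = 11·(8q), so 11 ∣ N.

(⟸) This fails: take N = 44. Both 4 ∣ 44 and 11 ∣ 44, yet 44 is not a multiple of 88 (since 44 = 0·88 + 44), so 88 ∤ 44.

Only the forward implication holds.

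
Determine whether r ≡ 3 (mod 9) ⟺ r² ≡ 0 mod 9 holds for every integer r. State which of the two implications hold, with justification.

[⇒] Suppose r ≡ 3 (mod 9). Write r = 9j + 3. Then (9j + 3)² = 81j² + 54j + 9 = 9(9j² + 6j + 1) + 0, so r² ≡ 0 (mod 9).

[⇐] This fails: take r = 0. Then 0² = 0 ≡ 0 (mod 9), yet 0 ≡ 0 (mod 9), not 3.

The forward direction holds; the converse fails.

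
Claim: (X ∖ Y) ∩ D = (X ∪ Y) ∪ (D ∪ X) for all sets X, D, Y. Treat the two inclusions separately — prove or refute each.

The sets are not equal: only the forward inclusion holds.

(⊆) Let x ∈ (X ∖ Y) ∩ D. Then x ∈ X ∩ D and x ∉ Y, from which x ∈ (X ∪ Y) ∪ (D ∪ X).

(⊇) This inclusion fails. Take X = {1}, D = ∅, Y = ∅; then 1 ∈ (X ∪ Y) ∪ (D ∪ X) but 1 ∉ (X ∖ Y) ∩ D.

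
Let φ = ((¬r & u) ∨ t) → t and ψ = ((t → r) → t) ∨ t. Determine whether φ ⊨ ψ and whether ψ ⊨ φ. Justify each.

(⟸) Assume the antecedent. If u is true, the antecedent forces (u = T, r = F, t = T) or (u = T, r = T, t = T), and ((¬r & u) ∨ t) → t holds there. If u is false, ((¬r & u) ∨ t) → t reduces to true regardless of the other variables. Either way ((¬r & u) ∨ t) → t holds.

(⟹) This fails. Under u = F, r = F, t = F, the left side is true but the right side is false.

The forward direction fails; the converse holds.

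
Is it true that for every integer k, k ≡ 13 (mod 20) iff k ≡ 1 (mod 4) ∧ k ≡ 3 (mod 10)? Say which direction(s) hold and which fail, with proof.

Forward direction. Suppose k ≡ 13 (mod 20); write k = 20j + 13. Since 4 ∣ 20, reducing mod 4 gives k ≡ 13 ≡ 1 (mod 4); since 10 ∣ 20, reducing mod 10 gives k ≡ 13 ≡ 3 (mod 10).

Converse. If k ≡ 1 (mod 4) and k ≡ 3 (mod 10), then by the Chinese remainder theorem k ≡ 13 (mod 20). This is exactly k ≡ 13 (mod 20).

Both directions hold.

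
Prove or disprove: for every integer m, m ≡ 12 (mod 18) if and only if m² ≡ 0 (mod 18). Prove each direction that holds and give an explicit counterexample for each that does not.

Only the forward direction holds.

Converse. This fails: take m = 0. Then 0² = 0 ≡ 0 (mod 18), yet 0 ≡ 0 (mod 18), not 12.

Forward direction. Suppose m ≡ 12 (mod 18). Write m = 18j + 12. Then (18j + 12)² = 324j² + 432j + 144 = 18(18j² + 24j + 8) + 0, so m² ≡ 0 (mod 18).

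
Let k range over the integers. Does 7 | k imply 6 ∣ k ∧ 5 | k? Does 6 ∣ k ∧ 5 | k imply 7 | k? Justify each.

Neither direction holds.

(→) This fails: take k = 7. Certainly 7 ∣ 7, but 6 ∤ 7.

(←) This fails: take k = 30. Both 6 ∣ 30 and 5 ∣ 30, yet 30 is not a multiple of 7 (since 30 = 4·7 + 2), so 7 ∤ 30.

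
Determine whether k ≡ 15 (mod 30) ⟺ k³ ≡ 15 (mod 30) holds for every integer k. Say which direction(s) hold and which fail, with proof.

(→) Suppose k ≡ 15 (mod 30). Write k = 30j + 15. Then (30j + 15)³ = 27000j³ + 40500j² + 20250j + 3375 = 30(900j³ + 1350j² + 675j + 112) + 15, so k³ ≡ 15 (mod 30).

(←) Conversely, suppose k³ ≡ 15 (mod 30). The only residue r in {0, …, 29} with r³ ≡ 15 (mod 30) is r = 15, so k ≡ 15 (mod 30).

Both directions hold; the statement is true.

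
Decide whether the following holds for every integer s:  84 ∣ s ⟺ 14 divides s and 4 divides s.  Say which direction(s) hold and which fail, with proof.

Forward direction. If 84 ∣ s, write s = 84q. Since 84 = 6·14, s = 14·(6q), so 14 ∣ s; and since 84 = 21·4, s = 4·(21q), so 4 ∣ s.

Converse. This fails: take s = 28. Both 14 ∣ 28 and 4 ∣ 28, yet 28 is not a multiple of 84 (since 28 = 0·84 + 28), so 84 ∤ 28.

Not equivalent: only (⇒) holds.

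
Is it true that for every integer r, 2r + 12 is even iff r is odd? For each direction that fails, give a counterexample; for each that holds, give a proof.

Forward direction. This fails: take r = 0. Then 2r + 12 = 12, which is even, yet r = 0 is even, not odd.

Converse. Suppose r is odd. Since 2 is even, 2r is even for every r, so 2r + 12 has the same parity as 12, which is even. Hence 2r + 12 is even.

The forward direction fails; the converse holds.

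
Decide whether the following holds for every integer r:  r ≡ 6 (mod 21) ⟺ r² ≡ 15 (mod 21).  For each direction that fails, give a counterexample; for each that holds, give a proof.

The forward direction holds; the converse fails.

(→) Suppose r ≡ 6 (mod 21). Write r = 21j + 6. Then (21j + 6)² = 441j² + 252j + 36 = 21(21j² + 12j + 1) + 15, so r² ≡ 15 (mod 21).

(←) This fails: take r = 15. Then 15² = 225 ≡ 15 (mod 21), yet 15 ≡ 15 (mod 21), not 6.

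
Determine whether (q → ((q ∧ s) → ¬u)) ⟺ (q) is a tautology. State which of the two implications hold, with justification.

(⇒) fails and (⇐) fails.

(→) This fails. Under s = F, q = F, u = F, the left side is true but the right side is false.

(←) This fails. Under s = T, q = T, u = T, the left side is false but the right side is true.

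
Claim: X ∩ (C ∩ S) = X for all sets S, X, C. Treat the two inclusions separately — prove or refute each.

(⊆) Let x ∈ X ∩ (C ∩ S). Then x ∈ S ∩ X ∩ C, from which x ∈ X.

(⊇) This inclusion fails. Take S = ∅, X = {1}, C = ∅; then 1 ∈ X but 1 ∉ X ∩ (C ∩ S).

The sets are not equal: only the forward inclusion holds.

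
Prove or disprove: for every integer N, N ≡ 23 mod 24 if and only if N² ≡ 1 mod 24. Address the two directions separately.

Not equivalent: only (⇒) holds.

(⟸) This fails: take N = 1. Then 1² = 1 ≡ 1 (mod 24), yet 1 ≡ 1 (mod 24), not 23.

(⟹) Suppose N ≡ 23 mod 24. Write N = 24j + 23. Then (24j + 23)² = 576j² + 1104j + 529 = 24(24j² + 46j + 22) + 1, so N² ≡ 1 (mod 24).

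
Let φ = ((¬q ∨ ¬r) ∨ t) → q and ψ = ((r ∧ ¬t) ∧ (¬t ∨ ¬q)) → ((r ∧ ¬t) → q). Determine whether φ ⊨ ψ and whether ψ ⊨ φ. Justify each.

[⇐] This fails. Under q = F, r = F, t = F, the left side is false but the right side is true.

[⇒] Assume the antecedent. If q is true, the consequent reduces to true regardless of the other variables. If q is false, the antecedent cannot hold. Either way the consequent holds.

Not equivalent: only (⇒) holds.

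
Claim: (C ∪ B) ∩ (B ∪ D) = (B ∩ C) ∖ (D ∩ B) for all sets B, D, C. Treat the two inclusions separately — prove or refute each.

(⊆) fails; (⊇) holds.

(⟹) This inclusion fails. Take B = {1}, D = ∅, C = ∅; then 1 ∈ (C ∪ B) ∩ (B ∪ D) but 1 ∉ (B ∩ C) ∖ (D ∩ B).

(⟸) Let x ∈ (B ∩ C) ∖ (D ∩ B). Then x ∈ B ∩ C and x ∉ D, from which x ∈ (C ∪ B) ∩ (B ∪ D).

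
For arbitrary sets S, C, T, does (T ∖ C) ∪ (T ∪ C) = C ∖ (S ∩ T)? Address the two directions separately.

(⊆) This inclusion fails. Take S = ∅, C = ∅, T = {1}; then 1 ∈ (T ∖ C) ∪ (T ∪ C) but 1 ∉ C ∖ (S ∩ T).

(⊇) Let x ∈ C ∖ (S ∩ T). Then either x ∈ C and x ∉ S, T; or x ∈ S ∩ C and x ∉ T; or x ∈ C ∩ T and x ∉ S. In each case x ∈ (T ∖ C) ∪ (T ∪ C), so C ∖ (S ∩ T) ⊆ (T ∖ C) ∪ (T ∪ C).

Only the reverse inclusion holds.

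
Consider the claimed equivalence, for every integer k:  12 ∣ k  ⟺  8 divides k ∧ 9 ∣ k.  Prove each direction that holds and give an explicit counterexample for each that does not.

Only the converse holds.

(←) Suppose 8 ∣ k and 9 ∣ k. Any common multiple of 8 and 9 is a multiple of their lcm; here gcd(8, 9) = 1, so lcm(8, 9) = 8·9 = 72, so 72 ∣ k. Since 12 ∣ 72, it follows that 12 ∣ k.

(→) This fails: take k = 12. Certainly 12 ∣ 12, but 8 ∤ 12.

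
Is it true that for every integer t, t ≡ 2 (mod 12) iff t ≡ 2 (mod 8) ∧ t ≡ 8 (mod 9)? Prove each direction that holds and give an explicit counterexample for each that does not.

Only the converse holds.

(←) If t ≡ 2 (mod 8) and t ≡ 8 (mod 9), then by the Chinese remainder theorem t ≡ 26 (mod 72). Since 26 ≡ 2 (mod 12) and 12 ∣ 72, we get t ≡ 2 (mod 12).

(→) This fails: t = 2 gives 2 ≡ 2 (mod 12) but 2 ≡ 2 (mod 9), so the conjunction on the right does not hold.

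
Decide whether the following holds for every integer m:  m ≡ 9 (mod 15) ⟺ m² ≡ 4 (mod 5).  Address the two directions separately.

Neither implication holds.

Forward direction. This fails: take m = 9. Then 9 ≡ 9 (mod 15), but 9² = 81 ≡ 1 (mod 5), not 4.

Converse. This fails: take m = 2. Then 2² = 4 ≡ 4 (mod 5), yet 2 ≡ 2 (mod 15), not 9.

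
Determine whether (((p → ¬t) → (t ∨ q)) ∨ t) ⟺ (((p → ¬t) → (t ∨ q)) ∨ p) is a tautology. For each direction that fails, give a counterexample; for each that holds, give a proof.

Only the forward direction holds.

(⇐) This fails. Under p = T, t = F, q = F, the left side is false but the right side is true.

(⇒) Assume the antecedent. If t is true, ((p → ¬t) → (t ∨ q)) ∨ p reduces to true regardless of the other variables. If t is false, the antecedent forces (p = F, t = F, q = T) or (p = T, t = F, q = T), and ((p → ¬t) → (t ∨ q)) ∨ p holds there. Either way ((p → ¬t) → (t ∨ q)) ∨ p holds.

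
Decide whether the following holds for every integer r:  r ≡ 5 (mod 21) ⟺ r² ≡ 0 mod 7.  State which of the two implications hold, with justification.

(→) This fails: take r = 5. Then 5 ≡ 5 (mod 21), but 5² = 25 ≡ 4 (mod 7), not 0.

(←) This fails: take r = 0. Then 0² = 0 ≡ 0 (mod 7), yet 0 ≡ 0 (mod 21), not 5.

Neither implication holds.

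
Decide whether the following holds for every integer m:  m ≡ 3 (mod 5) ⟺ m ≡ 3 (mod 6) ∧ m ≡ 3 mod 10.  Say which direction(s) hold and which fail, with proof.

The forward direction fails; the converse holds.

(→) This fails: m = 8 gives 8 ≡ 3 (mod 5) but 8 ≡ 2 (mod 6), so the conjunction on the right does not hold.

(←) Conversely, if m ≡ 3 (mod 6) and m ≡ 3 (mod 10), then by the Chinese remainder theorem m ≡ 3 (mod 30). Since 3 ≡ 3 (mod 5) and 5 ∣ 30, we get m ≡ 3 (mod 5).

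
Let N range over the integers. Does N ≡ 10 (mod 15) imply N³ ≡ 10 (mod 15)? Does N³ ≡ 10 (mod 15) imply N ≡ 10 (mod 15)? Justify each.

(→) Suppose N ≡ 10 (mod 15). Write N = 15j + 10. Then (15j + 10)³ = 3375j³ + 6750j² + 4500j + 1000 = 15(225j³ + 450j² + 300j + 66) + 10, so N³ ≡ 10 (mod 15).

(←) Conversely, suppose N³ ≡ 10 (mod 15). The only residue r in {0, …, 14} with r³ ≡ 10 (mod 15) is r = 10, so N ≡ 10 (mod 15).

The biconditional holds.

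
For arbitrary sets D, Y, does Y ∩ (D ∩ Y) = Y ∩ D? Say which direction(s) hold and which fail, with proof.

Both inclusions hold; the sets are equal.

(⊆) Let x ∈ Y ∩ (D ∩ Y). Then x ∈ D ∩ Y, from which x ∈ Y ∩ D.

(⊇) Let x ∈ Y ∩ D. Then x ∈ D ∩ Y, from which x ∈ Y ∩ (D ∩ Y).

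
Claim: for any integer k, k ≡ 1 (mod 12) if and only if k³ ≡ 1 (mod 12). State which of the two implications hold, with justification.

Forward direction. Suppose k ≡ 1 (mod 12). Write k = 12j + 1. Then (12j + 1)³ = 1728j³ + 432j² + 36j + 1 = 12(144j³ + 36j² + 3j) + 1, so k³ ≡ 1 (mod 12).

Converse. Suppose k³ ≡ 1 (mod 12). The only residue r in {0, …, 11} with r³ ≡ 1 (mod 12) is r = 1, so k ≡ 1 (mod 12).

Both implications hold.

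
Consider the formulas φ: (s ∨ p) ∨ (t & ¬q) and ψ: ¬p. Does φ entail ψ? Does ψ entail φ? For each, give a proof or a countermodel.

[⇒] This fails. Under t = F, p = T, s = F, q = F, the left side is true but the right side is false.

[⇐] This fails. Under t = F, p = F, s = F, q = F, the left side is false but the right side is true.

(⇒) fails and (⇐) fails.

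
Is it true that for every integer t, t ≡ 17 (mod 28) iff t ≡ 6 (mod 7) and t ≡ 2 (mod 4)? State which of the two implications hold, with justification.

Forward direction. This fails: t = 17 gives 17 ≡ 17 (mod 28) but 17 ≡ 3 (mod 7), so the conjunction on the right does not hold.

Converse. This fails: t = 6 satisfies both congruences on the right (6 ≡ 6 mod 7 and 6 ≡ 2 mod 4) yet 6 ≡ 6 (mod 28), not 17.

Neither direction holds.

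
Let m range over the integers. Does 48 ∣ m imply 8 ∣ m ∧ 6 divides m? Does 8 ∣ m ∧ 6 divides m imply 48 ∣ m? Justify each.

Only the forward direction holds.

Converse. This fails: take m = 24. Both 8 ∣ 24 and 6 ∣ 24, yet 24 is not a multiple of 48 (since 24 = 0·48 + 24), so 48 ∤ 24.

Forward direction. If 48 ∣ m, write m = 48q. Since 48 = 6·8, m = 8·(6q), so 8 ∣ m; and since 48 = 8·6, m = 6·(8q), so 6 ∣ m.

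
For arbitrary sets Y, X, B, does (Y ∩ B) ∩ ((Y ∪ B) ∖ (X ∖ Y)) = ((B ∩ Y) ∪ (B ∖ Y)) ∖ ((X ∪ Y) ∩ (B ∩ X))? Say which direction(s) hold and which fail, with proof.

(⊆) This inclusion fails. Take Y = {1}, X = {1}, B = {1}; then 1 ∈ (Y ∩ B) ∩ ((Y ∪ B) ∖ (X ∖ Y)) but 1 ∉ ((B ∩ Y) ∪ (B ∖ Y)) ∖ ((X ∪ Y) ∩ (B ∩ X)).

(⊇) This inclusion fails. Take Y = ∅, X = ∅, B = {1}; then 1 ∈ ((B ∩ Y) ∪ (B ∖ Y)) ∖ ((X ∪ Y) ∩ (B ∩ X)) but 1 ∉ (Y ∩ B) ∩ ((Y ∪ B) ∖ (X ∖ Y)).

Neither inclusion holds.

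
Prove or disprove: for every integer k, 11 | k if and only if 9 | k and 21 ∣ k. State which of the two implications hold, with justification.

(⟹) This fails: take k = 11. Certainly 11 ∣ 11, but 9 ∤ 11.

(⟸) This fails: take k = 63. Both 9 ∣ 63 and 21 ∣ 63, yet 63 is not a multiple of 11 (since 63 = 5·11 + 8), so 11 ∤ 63.

Neither implication holds.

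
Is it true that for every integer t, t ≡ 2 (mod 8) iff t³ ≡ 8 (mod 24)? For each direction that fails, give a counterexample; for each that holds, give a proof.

(⇒) This fails: take t = 10. Then 10 ≡ 2 (mod 8), but 10³ = 1000 ≡ 16 (mod 24), not 8.

(⇐) This fails: take t = 8. Then 8³ = 512 ≡ 8 (mod 24), yet 8 ≡ 0 (mod 8), not 2.

Both directions fail.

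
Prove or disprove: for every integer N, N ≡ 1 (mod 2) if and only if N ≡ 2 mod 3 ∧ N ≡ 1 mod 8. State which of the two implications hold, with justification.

[⇒] This fails: N = 1 gives 1 ≡ 1 (mod 2) but 1 ≡ 1 (mod 3), so the conjunction on the right does not hold.

[⇐] Conversely, if N ≡ 2 (mod 3) and N ≡ 1 (mod 8), then by the Chinese remainder theorem N ≡ 17 (mod 24). Since 17 ≡ 1 (mod 2) and 2 ∣ 24, we get N ≡ 1 (mod 2).

The forward direction fails; the converse holds.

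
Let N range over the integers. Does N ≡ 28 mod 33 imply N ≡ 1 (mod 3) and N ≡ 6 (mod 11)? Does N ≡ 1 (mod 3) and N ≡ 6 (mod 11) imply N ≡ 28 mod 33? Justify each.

Both directions hold; the statement is true.

(⇐) If N ≡ 1 (mod 3) and N ≡ 6 (mod 11), then by the Chinese remainder theorem N ≡ 28 (mod 33). This is exactly N ≡ 28 (mod 33).

(⇒) Suppose N ≡ 28 (mod 33); write N = 33j + 28. Since 3 ∣ 33, reducing mod 3 gives N ≡ 28 ≡ 1 (mod 3); since 11 ∣ 33, reducing mod 11 gives N ≡ 28 ≡ 6 (mod 11).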